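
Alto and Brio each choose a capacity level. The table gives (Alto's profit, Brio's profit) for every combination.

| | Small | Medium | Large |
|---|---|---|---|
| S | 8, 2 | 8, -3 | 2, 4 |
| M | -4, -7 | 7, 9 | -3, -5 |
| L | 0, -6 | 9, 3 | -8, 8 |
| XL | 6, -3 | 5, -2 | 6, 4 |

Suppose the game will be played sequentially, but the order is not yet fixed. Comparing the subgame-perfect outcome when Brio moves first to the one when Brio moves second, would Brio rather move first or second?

second

If Alto leads: Brio's best replies are S→Large, M→Medium, L→Large, XL→Large; Alto's induced payoffs 2, 7, -8, 6; outcome (M, Medium), payoffs (7, 9).
If Brio leads: Alto's best replies are Small→S, Medium→L, Large→XL; Brio's induced payoffs 2, 3, 4; outcome (XL, Large), payoffs (6, 4).
Brio gets 4 moving first and 9 moving second, so Brio prefers to move second.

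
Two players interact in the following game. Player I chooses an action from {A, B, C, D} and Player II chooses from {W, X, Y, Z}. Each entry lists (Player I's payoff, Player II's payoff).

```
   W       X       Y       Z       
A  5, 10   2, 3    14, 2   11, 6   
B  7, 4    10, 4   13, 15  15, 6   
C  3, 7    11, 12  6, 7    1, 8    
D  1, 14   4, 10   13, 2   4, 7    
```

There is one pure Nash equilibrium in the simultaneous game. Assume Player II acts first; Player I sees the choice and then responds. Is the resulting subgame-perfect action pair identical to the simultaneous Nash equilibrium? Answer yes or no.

Backward induction with Player II moving first.
- W: BR = B, leader payoff 4.
- X: BR = C, leader payoff 12.
- Y: BR = A, leader payoff 2.
- Z: BR = B, leader payoff 6.
Player II's induced payoffs are 4, 12, 2, 6, so Player II commits to X. Subgame-perfect outcome: (C, X) with payoffs (11, 12).
Now find the simultaneous Nash equilibrium.
Player I's best replies: W→B; X→C; Y→A; Z→B.
Player II's best replies: A→W; B→Y; C→X; D→W.
Only (C, X) has each player best-responding; Nash payoffs (11, 12).
Sequential outcome (C, X) coincides with the Nash profile (C, X).

yes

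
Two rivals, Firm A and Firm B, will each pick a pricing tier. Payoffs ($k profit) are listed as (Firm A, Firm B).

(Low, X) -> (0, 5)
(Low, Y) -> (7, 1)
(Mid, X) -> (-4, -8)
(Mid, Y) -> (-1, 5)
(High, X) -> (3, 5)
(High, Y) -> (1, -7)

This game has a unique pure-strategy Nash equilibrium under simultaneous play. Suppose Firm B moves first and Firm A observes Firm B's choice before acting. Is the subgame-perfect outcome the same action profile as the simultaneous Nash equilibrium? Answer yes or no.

Firm A best-responds to each possible Firm B move:
- X: Firm A compares 0, -4, 3 and picks High; Firm B would get 5.
- Y: Firm A compares 7, -1, 1 and picks Low; Firm B would get 1.
Maximizing over 5, 1, Firm B chooses X. Subgame-perfect outcome: (High, X) with payoffs (3, 5).
Under simultaneous play:
Firm A's best replies: X→High; Y→Low.
Firm B's best replies: Low→X; Mid→Y; High→X.
Only (High, X) has each player best-responding; Nash payoffs (3, 5).
Sequential outcome (High, X) coincides with the Nash profile (High, X).

yes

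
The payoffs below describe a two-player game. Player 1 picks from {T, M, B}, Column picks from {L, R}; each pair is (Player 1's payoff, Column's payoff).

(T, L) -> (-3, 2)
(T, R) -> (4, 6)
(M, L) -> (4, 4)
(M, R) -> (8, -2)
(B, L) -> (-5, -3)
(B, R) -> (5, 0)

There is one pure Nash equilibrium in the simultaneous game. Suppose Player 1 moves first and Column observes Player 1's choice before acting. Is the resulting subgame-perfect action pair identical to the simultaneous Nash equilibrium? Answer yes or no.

no

Backward induction with Player 1 moving first.
- T → Column plays R (best of 2, 6); Player 1 gets 4.
- M → Column plays L (best of 4, -2); Player 1 gets 4.
- B → Column plays R (best of -3, 0); Player 1 gets 5.
Player 1's induced payoffs are 4, 4, 5, so Player 1 commits to B. Subgame-perfect outcome: (B, R) with payoffs (5, 0).
Under simultaneous play:
Player 1's best replies: L→M; R→M.
Column's best replies: T→R; M→L; B→R.
The unique mutual best reply is (M, L), giving (4, 4).
Sequential outcome (B, R) differs from the Nash profile (M, L).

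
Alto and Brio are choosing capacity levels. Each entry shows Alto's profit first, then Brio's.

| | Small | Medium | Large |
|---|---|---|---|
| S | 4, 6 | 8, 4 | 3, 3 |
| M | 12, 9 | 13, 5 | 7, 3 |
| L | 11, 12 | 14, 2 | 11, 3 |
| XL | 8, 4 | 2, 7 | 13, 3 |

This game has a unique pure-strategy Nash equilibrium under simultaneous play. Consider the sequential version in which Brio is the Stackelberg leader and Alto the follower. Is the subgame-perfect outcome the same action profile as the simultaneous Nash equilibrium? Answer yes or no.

yes

Alto best-responds to each possible Brio move:
- Small: BR = M, leader payoff 9.
- Medium: BR = L, leader payoff 2.
- Large: BR = XL, leader payoff 3.
Among 9, 2, 3, the best is 9 at Small. Subgame-perfect outcome: (M, Small) with payoffs (12, 9).
Now find the simultaneous Nash equilibrium.
Alto's best replies: Small→M; Medium→L; Large→XL.
Brio's best replies: S→Small; M→Small; L→Small; XL→Medium.
The unique mutual best reply is (M, Small), giving (12, 9).
Sequential outcome (M, Small) coincides with the Nash profile (M, Small).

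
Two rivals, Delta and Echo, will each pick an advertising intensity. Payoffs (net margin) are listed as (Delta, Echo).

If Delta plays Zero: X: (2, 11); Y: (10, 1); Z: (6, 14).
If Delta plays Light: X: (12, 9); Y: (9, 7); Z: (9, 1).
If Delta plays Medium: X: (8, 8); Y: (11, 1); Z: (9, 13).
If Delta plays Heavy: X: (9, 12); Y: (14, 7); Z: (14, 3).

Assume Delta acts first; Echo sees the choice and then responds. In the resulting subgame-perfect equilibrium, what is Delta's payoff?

Work backward from Echo's decision.
- Zero: Echo compares 11, 1, 14 and picks Z; Delta would get 6.
- Light: Echo compares 9, 7, 1 and picks X; Delta would get 12.
- Medium: Echo compares 8, 1, 13 and picks Z; Delta would get 9.
- Heavy: Echo compares 12, 7, 3 and picks X; Delta would get 9.
Delta's induced payoffs are 6, 12, 9, 9, so Delta commits to Light. Subgame-perfect outcome: (Light, X) with payoffs (12, 9).

12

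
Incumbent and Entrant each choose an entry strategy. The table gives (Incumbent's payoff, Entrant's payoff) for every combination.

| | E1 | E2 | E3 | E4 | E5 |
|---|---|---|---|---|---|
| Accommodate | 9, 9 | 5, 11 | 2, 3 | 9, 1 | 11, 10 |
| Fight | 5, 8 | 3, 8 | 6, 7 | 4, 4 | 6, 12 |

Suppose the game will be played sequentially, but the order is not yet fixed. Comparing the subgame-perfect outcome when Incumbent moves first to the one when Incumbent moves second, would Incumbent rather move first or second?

first

If Incumbent leads: Entrant's best replies are Accommodate→E2, Fight→E5; Incumbent's induced payoffs 5, 6; outcome (Fight, E5), payoffs (6, 12).
If Entrant leads: Incumbent's best replies are E1→Accommodate, E2→Accommodate, E3→Fight, E4→Accommodate, E5→Accommodate; Entrant's induced payoffs 9, 11, 7, 1, 10; outcome (Accommodate, E2), payoffs (5, 11).
Incumbent gets 6 moving first and 5 moving second, so Incumbent prefers to move first.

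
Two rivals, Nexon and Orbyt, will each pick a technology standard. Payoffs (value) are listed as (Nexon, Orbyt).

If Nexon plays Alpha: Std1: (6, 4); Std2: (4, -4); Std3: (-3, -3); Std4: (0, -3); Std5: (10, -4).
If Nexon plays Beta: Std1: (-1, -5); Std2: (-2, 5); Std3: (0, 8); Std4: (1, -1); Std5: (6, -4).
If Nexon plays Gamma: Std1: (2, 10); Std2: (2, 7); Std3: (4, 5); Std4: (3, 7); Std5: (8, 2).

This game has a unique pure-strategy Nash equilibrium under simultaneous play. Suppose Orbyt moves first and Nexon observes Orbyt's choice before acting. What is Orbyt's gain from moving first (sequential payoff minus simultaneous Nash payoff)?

Nexon best-responds to each possible Orbyt move:
- Std1: Nexon compares 6, -1, 2 and picks Alpha; Orbyt would get 4.
- Std2: Nexon compares 4, -2, 2 and picks Alpha; Orbyt would get -4.
- Std3: Nexon compares -3, 0, 4 and picks Gamma; Orbyt would get 5.
- Std4: Nexon compares 0, 1, 3 and picks Gamma; Orbyt would get 7.
- Std5: Nexon compares 10, 6, 8 and picks Alpha; Orbyt would get -4.
Orbyt's induced payoffs are 4, -4, 5, 7, -4, so Orbyt commits to Std4. Subgame-perfect outcome: (Gamma, Std4) with payoffs (3, 7).
Now find the simultaneous Nash equilibrium.
Nexon's best replies: Std1→Alpha; Std2→Alpha; Std3→Gamma; Std4→Gamma; Std5→Alpha.
Orbyt's best replies: Alpha→Std1; Beta→Std3; Gamma→Std1.
The unique mutual best reply is (Alpha, Std1), giving (6, 4).
Orbyt's commitment gain: 7 − 4 = 3.

3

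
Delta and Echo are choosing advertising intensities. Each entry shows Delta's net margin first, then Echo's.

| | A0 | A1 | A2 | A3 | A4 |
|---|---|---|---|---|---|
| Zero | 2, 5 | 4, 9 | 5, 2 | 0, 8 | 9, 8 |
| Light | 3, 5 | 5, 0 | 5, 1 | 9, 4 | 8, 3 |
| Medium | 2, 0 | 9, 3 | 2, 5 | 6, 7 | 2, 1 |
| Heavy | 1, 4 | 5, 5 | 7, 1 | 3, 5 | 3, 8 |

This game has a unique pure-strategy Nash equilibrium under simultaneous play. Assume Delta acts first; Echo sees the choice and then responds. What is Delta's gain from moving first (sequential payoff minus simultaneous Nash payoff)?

3

Solve by backward induction (Delta leads).
- Zero → Echo plays A1 (best of 5, 9, 2, 8, 8); Delta gets 4.
- Light → Echo plays A0 (best of 5, 0, 1, 4, 3); Delta gets 3.
- Medium → Echo plays A3 (best of 0, 3, 5, 7, 1); Delta gets 6.
- Heavy → Echo plays A4 (best of 4, 5, 1, 5, 8); Delta gets 3.
Maximizing over 4, 3, 6, 3, Delta chooses Medium. Subgame-perfect outcome: (Medium, A3) with payoffs (6, 7).
For the simultaneous game, intersect best replies.
Delta's best replies: A0→Light; A1→Medium; A2→Heavy; A3→Light; A4→Zero.
Echo's best replies: Zero→A1; Light→A0; Medium→A3; Heavy→A4.
Only (Light, A0) has each player best-responding; Nash payoffs (3, 5).
Delta's commitment gain: 6 − 3 = 3.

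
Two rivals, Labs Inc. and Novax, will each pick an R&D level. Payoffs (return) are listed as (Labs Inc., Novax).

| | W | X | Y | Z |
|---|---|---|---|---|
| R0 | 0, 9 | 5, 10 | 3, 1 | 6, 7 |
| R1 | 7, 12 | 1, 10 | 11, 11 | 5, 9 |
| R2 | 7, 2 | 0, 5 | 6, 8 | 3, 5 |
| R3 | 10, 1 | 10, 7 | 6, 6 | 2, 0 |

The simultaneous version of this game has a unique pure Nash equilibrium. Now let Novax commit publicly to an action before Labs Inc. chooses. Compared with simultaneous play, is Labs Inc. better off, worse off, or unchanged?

Solve by backward induction (Novax leads).
- W: BR = R3, leader payoff 1.
- X: BR = R3, leader payoff 7.
- Y: BR = R1, leader payoff 11.
- Z: BR = R0, leader payoff 7.
Maximizing over 1, 7, 11, 7, Novax chooses Y. Subgame-perfect outcome: (R1, Y) with payoffs (11, 11).
For the simultaneous game, intersect best replies.
Labs Inc.'s best replies: W→R3; X→R3; Y→R1; Z→R0.
Novax's best replies: R0→X; R1→W; R2→Y; R3→X.
The unique mutual best reply is (R3, X), giving (10, 7).
Labs Inc. earns 11 sequentially versus 10 at the Nash outcome: better off.

better off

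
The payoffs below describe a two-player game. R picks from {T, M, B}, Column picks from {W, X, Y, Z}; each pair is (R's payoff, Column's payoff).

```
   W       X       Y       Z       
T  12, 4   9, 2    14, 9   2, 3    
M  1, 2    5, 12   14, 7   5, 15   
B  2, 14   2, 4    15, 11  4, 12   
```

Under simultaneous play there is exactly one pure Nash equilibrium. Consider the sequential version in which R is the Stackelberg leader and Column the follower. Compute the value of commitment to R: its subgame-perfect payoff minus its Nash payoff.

Work backward from Column's decision.
- T: Column compares 4, 2, 9, 3 and picks Y; R would get 14.
- M: Column compares 2, 12, 7, 15 and picks Z; R would get 5.
- B: Column compares 14, 4, 11, 12 and picks W; R would get 2.
R's induced payoffs are 14, 5, 2, so R commits to T. Subgame-perfect outcome: (T, Y) with payoffs (14, 9).
For the simultaneous game, intersect best replies.
R's best replies: W→T; X→T; Y→B; Z→M.
Column's best replies: T→Y; M→Z; B→W.
The unique mutual best reply is (M, Z), giving (5, 15).
R's commitment gain: 14 − 5 = 9.

9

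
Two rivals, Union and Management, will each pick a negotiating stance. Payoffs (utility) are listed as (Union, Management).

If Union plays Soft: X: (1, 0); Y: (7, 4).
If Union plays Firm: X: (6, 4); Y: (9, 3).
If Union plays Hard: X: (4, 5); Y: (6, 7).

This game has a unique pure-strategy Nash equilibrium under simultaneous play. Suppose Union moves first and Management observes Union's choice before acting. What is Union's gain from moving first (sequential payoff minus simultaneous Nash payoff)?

1

Backward induction with Union moving first.
- Soft: Management compares 0, 4 and picks Y; Union would get 7.
- Firm: Management compares 4, 3 and picks X; Union would get 6.
- Hard: Management compares 5, 7 and picks Y; Union would get 6.
Maximizing over 7, 6, 6, Union chooses Soft. Subgame-perfect outcome: (Soft, Y) with payoffs (7, 4).
For the simultaneous game, intersect best replies.
Union's best replies: X→Firm; Y→Firm.
Management's best replies: Soft→Y; Firm→X; Hard→Y.
Only (Firm, X) has each player best-responding; Nash payoffs (6, 4).
Union's commitment gain: 7 − 6 = 1.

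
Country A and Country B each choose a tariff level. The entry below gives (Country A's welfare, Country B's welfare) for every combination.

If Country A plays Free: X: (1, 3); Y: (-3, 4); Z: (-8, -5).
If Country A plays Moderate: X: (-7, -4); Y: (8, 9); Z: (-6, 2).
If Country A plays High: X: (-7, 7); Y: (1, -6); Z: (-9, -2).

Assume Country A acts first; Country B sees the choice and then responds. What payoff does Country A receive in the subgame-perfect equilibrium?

8

Country B best-responds to each possible Country A move:
- Free: Country B compares 3, 4, -5 and picks Y; Country A would get -3.
- Moderate: Country B compares -4, 9, 2 and picks Y; Country A would get 8.
- High: Country B compares 7, -6, -2 and picks X; Country A would get -7.
Maximizing over -3, 8, -7, Country A chooses Moderate. Subgame-perfect outcome: (Moderate, Y) with payoffs (8, 9).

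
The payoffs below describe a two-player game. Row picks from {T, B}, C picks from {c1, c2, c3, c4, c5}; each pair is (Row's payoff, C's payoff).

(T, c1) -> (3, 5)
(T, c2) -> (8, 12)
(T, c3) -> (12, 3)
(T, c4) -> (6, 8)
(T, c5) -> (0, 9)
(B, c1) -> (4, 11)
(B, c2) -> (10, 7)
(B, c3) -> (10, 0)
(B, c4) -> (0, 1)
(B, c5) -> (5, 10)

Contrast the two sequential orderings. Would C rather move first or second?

second

If Row leads: C's best replies are T→c2, B→c1; Row's induced payoffs 8, 4; outcome (T, c2), payoffs (8, 12).
If C leads: Row's best replies are c1→B, c2→B, c3→T, c4→T, c5→B; C's induced payoffs 11, 7, 3, 8, 10; outcome (B, c1), payoffs (4, 11).
C gets 11 moving first and 12 moving second, so C prefers to move second.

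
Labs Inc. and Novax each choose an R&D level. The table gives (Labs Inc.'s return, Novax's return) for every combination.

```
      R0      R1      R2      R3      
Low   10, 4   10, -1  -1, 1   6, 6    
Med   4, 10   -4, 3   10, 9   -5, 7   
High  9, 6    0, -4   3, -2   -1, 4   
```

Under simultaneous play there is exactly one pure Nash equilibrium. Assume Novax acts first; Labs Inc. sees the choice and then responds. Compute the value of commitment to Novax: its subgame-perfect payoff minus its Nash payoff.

3

Solve by backward induction (Novax leads).
- R0: BR = Low, leader payoff 4.
- R1: BR = Low, leader payoff -1.
- R2: BR = Med, leader payoff 9.
- R3: BR = Low, leader payoff 6.
Among 4, -1, 9, 6, the best is 9 at R2. Subgame-perfect outcome: (Med, R2) with payoffs (10, 9).
Under simultaneous play:
Labs Inc.'s best replies: R0→Low; R1→Low; R2→Med; R3→Low.
Novax's best replies: Low→R3; Med→R0; High→R0.
Only (Low, R3) has each player best-responding; Nash payoffs (6, 6).
Novax's commitment gain: 9 − 6 = 3.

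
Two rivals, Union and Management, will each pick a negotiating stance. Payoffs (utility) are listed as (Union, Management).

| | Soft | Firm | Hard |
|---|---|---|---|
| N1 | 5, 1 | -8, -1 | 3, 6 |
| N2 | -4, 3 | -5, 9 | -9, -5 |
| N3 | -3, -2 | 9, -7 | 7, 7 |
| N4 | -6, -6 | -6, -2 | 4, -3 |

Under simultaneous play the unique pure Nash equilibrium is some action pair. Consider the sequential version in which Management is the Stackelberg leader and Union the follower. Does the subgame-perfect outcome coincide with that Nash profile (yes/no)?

Work backward from Union's decision.
- Soft: Union compares 5, -4, -3, -6 and picks N1; Management would get 1.
- Firm: Union compares -8, -5, 9, -6 and picks N3; Management would get -7.
- Hard: Union compares 3, -9, 7, 4 and picks N3; Management would get 7.
Among 1, -7, 7, the best is 7 at Hard. Subgame-perfect outcome: (N3, Hard) with payoffs (7, 7).
Under simultaneous play:
Union's best replies: Soft→N1; Firm→N3; Hard→N3.
Management's best replies: N1→Hard; N2→Firm; N3→Hard; N4→Firm.
Only (N3, Hard) has each player best-responding; Nash payoffs (7, 7).
Sequential outcome (N3, Hard) coincides with the Nash profile (N3, Hard).

yes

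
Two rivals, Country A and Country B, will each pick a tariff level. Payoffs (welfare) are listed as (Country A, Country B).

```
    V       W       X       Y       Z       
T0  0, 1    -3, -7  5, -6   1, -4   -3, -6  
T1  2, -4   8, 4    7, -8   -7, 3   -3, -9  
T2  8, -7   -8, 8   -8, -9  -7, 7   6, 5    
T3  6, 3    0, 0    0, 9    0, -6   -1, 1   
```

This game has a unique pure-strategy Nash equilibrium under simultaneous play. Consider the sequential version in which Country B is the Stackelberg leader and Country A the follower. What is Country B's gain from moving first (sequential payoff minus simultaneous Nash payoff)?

1

Solve by backward induction (Country B leads).
- V: BR = T2, leader payoff -7.
- W: BR = T1, leader payoff 4.
- X: BR = T1, leader payoff -8.
- Y: BR = T0, leader payoff -4.
- Z: BR = T2, leader payoff 5.
Among -7, 4, -8, -4, 5, the best is 5 at Z. Subgame-perfect outcome: (T2, Z) with payoffs (6, 5).
For the simultaneous game, intersect best replies.
Country A's best replies: V→T2; W→T1; X→T1; Y→T0; Z→T2.
Country B's best replies: T0→V; T1→W; T2→W; T3→X.
Only (T1, W) has each player best-responding; Nash payoffs (8, 4).
Country B's commitment gain: 5 − 4 = 1.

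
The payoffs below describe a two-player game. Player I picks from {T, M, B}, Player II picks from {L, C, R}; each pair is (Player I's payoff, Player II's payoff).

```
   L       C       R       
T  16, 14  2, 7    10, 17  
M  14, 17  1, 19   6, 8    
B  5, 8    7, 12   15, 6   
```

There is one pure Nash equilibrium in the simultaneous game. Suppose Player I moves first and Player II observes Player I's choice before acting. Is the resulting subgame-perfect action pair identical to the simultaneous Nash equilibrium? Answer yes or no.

no

Player II best-responds to each possible Player I move:
- T: BR = R, leader payoff 10.
- M: BR = C, leader payoff 1.
- B: BR = C, leader payoff 7.
Among 10, 1, 7, the best is 10 at T. Subgame-perfect outcome: (T, R) with payoffs (10, 17).
For the simultaneous game, intersect best replies.
Player I's best replies: L→T; C→B; R→B.
Player II's best replies: T→R; M→C; B→C.
The unique mutual best reply is (B, C), giving (7, 12).
Sequential outcome (T, R) differs from the Nash profile (B, C).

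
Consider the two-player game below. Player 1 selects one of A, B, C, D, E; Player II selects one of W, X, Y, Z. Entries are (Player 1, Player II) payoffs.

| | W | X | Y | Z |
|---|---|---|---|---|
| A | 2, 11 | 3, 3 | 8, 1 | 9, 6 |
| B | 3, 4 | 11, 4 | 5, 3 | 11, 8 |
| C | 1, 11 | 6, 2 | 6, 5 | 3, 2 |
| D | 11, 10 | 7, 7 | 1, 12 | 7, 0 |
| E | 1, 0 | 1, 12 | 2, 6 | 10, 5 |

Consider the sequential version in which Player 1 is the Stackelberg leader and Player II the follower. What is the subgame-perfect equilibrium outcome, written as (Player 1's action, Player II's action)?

Backward induction with Player 1 moving first.
- A: Player II compares 11, 3, 1, 6 and picks W; Player 1 would get 2.
- B: Player II compares 4, 4, 3, 8 and picks Z; Player 1 would get 11.
- C: Player II compares 11, 2, 5, 2 and picks W; Player 1 would get 1.
- D: Player II compares 10, 7, 12, 0 and picks Y; Player 1 would get 1.
- E: Player II compares 0, 12, 6, 5 and picks X; Player 1 would get 1.
Among 2, 11, 1, 1, 1, the best is 11 at B. Subgame-perfect outcome: (B, Z) with payoffs (11, 8).

(B, Z)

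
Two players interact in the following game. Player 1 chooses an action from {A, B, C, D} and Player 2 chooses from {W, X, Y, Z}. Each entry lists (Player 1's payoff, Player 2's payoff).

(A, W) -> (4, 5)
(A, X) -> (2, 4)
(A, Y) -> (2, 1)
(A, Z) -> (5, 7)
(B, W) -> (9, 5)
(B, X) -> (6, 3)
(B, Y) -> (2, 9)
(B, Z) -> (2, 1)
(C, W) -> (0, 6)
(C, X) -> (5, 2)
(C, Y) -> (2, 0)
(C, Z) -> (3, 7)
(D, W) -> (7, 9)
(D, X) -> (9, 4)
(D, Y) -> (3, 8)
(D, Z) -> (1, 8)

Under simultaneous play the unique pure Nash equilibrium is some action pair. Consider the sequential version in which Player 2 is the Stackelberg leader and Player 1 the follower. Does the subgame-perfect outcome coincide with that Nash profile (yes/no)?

Solve by backward induction (Player 2 leads).
- W: BR = B, leader payoff 5.
- X: BR = D, leader payoff 4.
- Y: BR = D, leader payoff 8.
- Z: BR = A, leader payoff 7.
Maximizing over 5, 4, 8, 7, Player 2 chooses Y. Subgame-perfect outcome: (D, Y) with payoffs (3, 8).
Now find the simultaneous Nash equilibrium.
Player 1's best replies: W→B; X→D; Y→D; Z→A.
Player 2's best replies: A→Z; B→Y; C→Z; D→W.
Only (A, Z) has each player best-responding; Nash payoffs (5, 7).
Sequential outcome (D, Y) differs from the Nash profile (A, Z).

no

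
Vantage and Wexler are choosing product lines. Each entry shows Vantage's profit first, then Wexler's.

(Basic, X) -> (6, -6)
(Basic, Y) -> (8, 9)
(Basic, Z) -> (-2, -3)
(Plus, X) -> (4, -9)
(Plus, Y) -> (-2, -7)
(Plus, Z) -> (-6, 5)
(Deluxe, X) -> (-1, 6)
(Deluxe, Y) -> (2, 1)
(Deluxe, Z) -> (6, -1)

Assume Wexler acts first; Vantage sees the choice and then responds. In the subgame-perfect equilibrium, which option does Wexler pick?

Y

Solve by backward induction (Wexler leads).
- X: Vantage compares 6, 4, -1 and picks Basic; Wexler would get -6.
- Y: Vantage compares 8, -2, 2 and picks Basic; Wexler would get 9.
- Z: Vantage compares -2, -6, 6 and picks Deluxe; Wexler would get -1.
Among -6, 9, -1, the best is 9 at Y. Subgame-perfect outcome: (Basic, Y) with payoffs (8, 9).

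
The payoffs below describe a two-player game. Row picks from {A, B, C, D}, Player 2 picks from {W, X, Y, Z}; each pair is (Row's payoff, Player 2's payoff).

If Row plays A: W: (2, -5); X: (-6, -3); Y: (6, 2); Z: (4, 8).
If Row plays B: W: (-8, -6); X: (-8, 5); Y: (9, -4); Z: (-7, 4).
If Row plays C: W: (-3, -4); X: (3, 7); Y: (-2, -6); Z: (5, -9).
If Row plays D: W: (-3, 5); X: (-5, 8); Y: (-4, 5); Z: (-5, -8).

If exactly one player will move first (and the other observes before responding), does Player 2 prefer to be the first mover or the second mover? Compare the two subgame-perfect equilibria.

second

If Row leads: Player 2's best replies are A→Z, B→X, C→X, D→X; Row's induced payoffs 4, -8, 3, -5; outcome (A, Z), payoffs (4, 8).
If Player 2 leads: Row's best replies are W→A, X→C, Y→B, Z→C; Player 2's induced payoffs -5, 7, -4, -9; outcome (C, X), payoffs (3, 7).
Player 2 gets 7 moving first and 8 moving second, so Player 2 prefers to move second.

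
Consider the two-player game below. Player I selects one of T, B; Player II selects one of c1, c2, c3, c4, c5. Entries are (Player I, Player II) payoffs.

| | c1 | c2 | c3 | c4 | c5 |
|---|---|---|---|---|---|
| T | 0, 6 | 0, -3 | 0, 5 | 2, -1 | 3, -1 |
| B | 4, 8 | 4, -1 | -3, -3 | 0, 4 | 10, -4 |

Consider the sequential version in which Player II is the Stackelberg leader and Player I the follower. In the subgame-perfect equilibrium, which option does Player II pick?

c1

Backward induction with Player II moving first.
- c1: Player I compares 0, 4 and picks B; Player II would get 8.
- c2: Player I compares 0, 4 and picks B; Player II would get -1.
- c3: Player I compares 0, -3 and picks T; Player II would get 5.
- c4: Player I compares 2, 0 and picks T; Player II would get -1.
- c5: Player I compares 3, 10 and picks B; Player II would get -4.
Among 8, -1, 5, -1, -4, the best is 8 at c1. Subgame-perfect outcome: (B, c1) with payoffs (4, 8).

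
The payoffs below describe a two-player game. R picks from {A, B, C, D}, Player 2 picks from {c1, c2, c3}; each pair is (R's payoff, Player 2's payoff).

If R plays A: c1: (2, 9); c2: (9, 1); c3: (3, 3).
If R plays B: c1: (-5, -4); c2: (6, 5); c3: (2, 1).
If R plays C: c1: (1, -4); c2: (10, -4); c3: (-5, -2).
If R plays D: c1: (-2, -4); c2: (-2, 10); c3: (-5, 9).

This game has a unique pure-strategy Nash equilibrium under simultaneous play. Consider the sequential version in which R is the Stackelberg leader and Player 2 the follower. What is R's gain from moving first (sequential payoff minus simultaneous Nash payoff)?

Backward induction with R moving first.
- A → Player 2 plays c1 (best of 9, 1, 3); R gets 2.
- B → Player 2 plays c2 (best of -4, 5, 1); R gets 6.
- C → Player 2 plays c3 (best of -4, -4, -2); R gets -5.
- D → Player 2 plays c2 (best of -4, 10, 9); R gets -2.
Among 2, 6, -5, -2, the best is 6 at B. Subgame-perfect outcome: (B, c2) with payoffs (6, 5).
For the simultaneous game, intersect best replies.
R's best replies: c1→A; c2→C; c3→A.
Player 2's best replies: A→c1; B→c2; C→c3; D→c2.
The unique mutual best reply is (A, c1), giving (2, 9).
R's commitment gain: 6 − 2 = 4.

4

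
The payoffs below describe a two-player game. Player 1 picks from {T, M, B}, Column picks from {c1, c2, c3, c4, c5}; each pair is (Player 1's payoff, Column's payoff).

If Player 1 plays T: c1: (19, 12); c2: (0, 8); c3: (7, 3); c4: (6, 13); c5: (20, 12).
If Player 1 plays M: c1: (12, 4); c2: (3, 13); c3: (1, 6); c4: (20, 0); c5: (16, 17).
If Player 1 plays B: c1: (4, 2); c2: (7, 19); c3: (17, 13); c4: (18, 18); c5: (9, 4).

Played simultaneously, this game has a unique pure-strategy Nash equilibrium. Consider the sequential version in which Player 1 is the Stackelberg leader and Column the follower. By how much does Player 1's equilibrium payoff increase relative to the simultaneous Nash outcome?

Column best-responds to each possible Player 1 move:
- T: Column compares 12, 8, 3, 13, 12 and picks c4; Player 1 would get 6.
- M: Column compares 4, 13, 6, 0, 17 and picks c5; Player 1 would get 16.
- B: Column compares 2, 19, 13, 18, 4 and picks c2; Player 1 would get 7.
Player 1's induced payoffs are 6, 16, 7, so Player 1 commits to M. Subgame-perfect outcome: (M, c5) with payoffs (16, 17).
For the simultaneous game, intersect best replies.
Player 1's best replies: c1→T; c2→B; c3→B; c4→M; c5→T.
Column's best replies: T→c4; M→c5; B→c2.
The unique mutual best reply is (B, c2), giving (7, 19).
Player 1's commitment gain: 16 − 7 = 9.

9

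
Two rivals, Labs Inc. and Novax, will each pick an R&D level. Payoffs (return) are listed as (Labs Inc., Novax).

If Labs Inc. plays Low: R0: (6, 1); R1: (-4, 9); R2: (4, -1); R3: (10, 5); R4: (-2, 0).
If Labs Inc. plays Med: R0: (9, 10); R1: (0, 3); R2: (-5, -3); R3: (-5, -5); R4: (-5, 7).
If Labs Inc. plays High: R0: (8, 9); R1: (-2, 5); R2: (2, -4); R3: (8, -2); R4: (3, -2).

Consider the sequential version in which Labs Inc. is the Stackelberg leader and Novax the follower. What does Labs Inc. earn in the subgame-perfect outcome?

9

Work backward from Novax's decision.
- Low: Novax compares 1, 9, -1, 5, 0 and picks R1; Labs Inc. would get -4.
- Med: Novax compares 10, 3, -3, -5, 7 and picks R0; Labs Inc. would get 9.
- High: Novax compares 9, 5, -4, -2, -2 and picks R0; Labs Inc. would get 8.
Maximizing over -4, 9, 8, Labs Inc. chooses Med. Subgame-perfect outcome: (Med, R0) with payoffs (9, 10).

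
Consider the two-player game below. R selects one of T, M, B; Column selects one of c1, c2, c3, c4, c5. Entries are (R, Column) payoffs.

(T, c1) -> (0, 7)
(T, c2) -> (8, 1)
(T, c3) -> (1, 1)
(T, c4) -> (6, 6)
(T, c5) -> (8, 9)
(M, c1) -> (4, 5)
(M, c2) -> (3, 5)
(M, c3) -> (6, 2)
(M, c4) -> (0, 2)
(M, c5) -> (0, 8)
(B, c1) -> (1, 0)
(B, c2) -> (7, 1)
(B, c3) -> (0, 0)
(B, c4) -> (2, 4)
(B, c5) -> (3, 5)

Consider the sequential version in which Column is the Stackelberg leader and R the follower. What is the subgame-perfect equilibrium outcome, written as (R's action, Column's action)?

(T, c5)

R best-responds to each possible Column move:
- c1: R compares 0, 4, 1 and picks M; Column would get 5.
- c2: R compares 8, 3, 7 and picks T; Column would get 1.
- c3: R compares 1, 6, 0 and picks M; Column would get 2.
- c4: R compares 6, 0, 2 and picks T; Column would get 6.
- c5: R compares 8, 0, 3 and picks T; Column would get 9.
Column's induced payoffs are 5, 1, 2, 6, 9, so Column commits to c5. Subgame-perfect outcome: (T, c5) with payoffs (8, 9).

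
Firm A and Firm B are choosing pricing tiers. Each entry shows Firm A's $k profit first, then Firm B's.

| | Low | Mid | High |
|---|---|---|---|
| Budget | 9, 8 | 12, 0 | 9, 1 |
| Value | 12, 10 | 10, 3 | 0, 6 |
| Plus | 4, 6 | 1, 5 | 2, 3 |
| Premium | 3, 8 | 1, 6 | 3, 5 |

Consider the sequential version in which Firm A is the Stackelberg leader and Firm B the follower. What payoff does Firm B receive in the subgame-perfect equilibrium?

Work backward from Firm B's decision.
- Budget: Firm B compares 8, 0, 1 and picks Low; Firm A would get 9.
- Value: Firm B compares 10, 3, 6 and picks Low; Firm A would get 12.
- Plus: Firm B compares 6, 5, 3 and picks Low; Firm A would get 4.
- Premium: Firm B compares 8, 6, 5 and picks Low; Firm A would get 3.
Among 9, 12, 4, 3, the best is 12 at Value. Subgame-perfect outcome: (Value, Low) with payoffs (12, 10).

10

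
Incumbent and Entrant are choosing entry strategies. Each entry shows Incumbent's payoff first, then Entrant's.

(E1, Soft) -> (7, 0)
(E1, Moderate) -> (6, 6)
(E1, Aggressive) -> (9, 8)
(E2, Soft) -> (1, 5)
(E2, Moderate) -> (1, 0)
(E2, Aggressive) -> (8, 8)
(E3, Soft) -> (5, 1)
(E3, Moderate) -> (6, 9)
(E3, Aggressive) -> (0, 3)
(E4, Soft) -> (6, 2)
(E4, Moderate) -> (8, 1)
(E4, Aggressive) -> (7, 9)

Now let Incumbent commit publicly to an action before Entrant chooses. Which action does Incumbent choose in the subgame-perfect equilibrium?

E1

Backward induction with Incumbent moving first.
- E1: Entrant compares 0, 6, 8 and picks Aggressive; Incumbent would get 9.
- E2: Entrant compares 5, 0, 8 and picks Aggressive; Incumbent would get 8.
- E3: Entrant compares 1, 9, 3 and picks Moderate; Incumbent would get 6.
- E4: Entrant compares 2, 1, 9 and picks Aggressive; Incumbent would get 7.
Among 9, 8, 6, 7, the best is 9 at E1. Subgame-perfect outcome: (E1, Aggressive) with payoffs (9, 8).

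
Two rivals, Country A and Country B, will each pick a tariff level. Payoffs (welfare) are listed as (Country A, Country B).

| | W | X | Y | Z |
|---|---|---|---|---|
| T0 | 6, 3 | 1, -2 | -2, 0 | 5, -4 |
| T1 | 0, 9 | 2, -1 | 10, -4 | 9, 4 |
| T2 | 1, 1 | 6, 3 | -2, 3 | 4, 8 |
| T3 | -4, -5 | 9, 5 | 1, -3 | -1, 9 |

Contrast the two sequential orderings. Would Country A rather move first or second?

second

If Country A leads: Country B's best replies are T0→W, T1→W, T2→Z, T3→Z; Country A's induced payoffs 6, 0, 4, -1; outcome (T0, W), payoffs (6, 3).
If Country B leads: Country A's best replies are W→T0, X→T3, Y→T1, Z→T1; Country B's induced payoffs 3, 5, -4, 4; outcome (T3, X), payoffs (9, 5).
Country A gets 6 moving first and 9 moving second, so Country A prefers to move second.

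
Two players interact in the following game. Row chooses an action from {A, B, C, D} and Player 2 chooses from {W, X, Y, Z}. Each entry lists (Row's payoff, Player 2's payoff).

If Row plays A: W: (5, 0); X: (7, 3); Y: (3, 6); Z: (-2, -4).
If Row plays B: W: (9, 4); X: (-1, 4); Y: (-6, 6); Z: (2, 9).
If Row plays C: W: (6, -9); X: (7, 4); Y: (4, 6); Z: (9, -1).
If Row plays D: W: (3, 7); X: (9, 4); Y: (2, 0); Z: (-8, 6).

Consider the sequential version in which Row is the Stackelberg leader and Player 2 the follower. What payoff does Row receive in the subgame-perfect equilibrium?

Player 2 best-responds to each possible Row move:
- A: BR = Y, leader payoff 3.
- B: BR = Z, leader payoff 2.
- C: BR = Y, leader payoff 4.
- D: BR = W, leader payoff 3.
Row's induced payoffs are 3, 2, 4, 3, so Row commits to C. Subgame-perfect outcome: (C, Y) with payoffs (4, 6).

4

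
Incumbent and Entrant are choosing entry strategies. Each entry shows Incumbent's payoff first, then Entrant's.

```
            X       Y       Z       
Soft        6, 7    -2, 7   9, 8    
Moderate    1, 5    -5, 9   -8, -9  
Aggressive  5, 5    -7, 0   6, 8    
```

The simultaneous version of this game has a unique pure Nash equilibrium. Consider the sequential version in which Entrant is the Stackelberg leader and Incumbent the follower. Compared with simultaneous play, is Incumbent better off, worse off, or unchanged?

unchanged

Incumbent best-responds to each possible Entrant move:
- X: Incumbent compares 6, 1, 5 and picks Soft; Entrant would get 7.
- Y: Incumbent compares -2, -5, -7 and picks Soft; Entrant would get 7.
- Z: Incumbent compares 9, -8, 6 and picks Soft; Entrant would get 8.
Among 7, 7, 8, the best is 8 at Z. Subgame-perfect outcome: (Soft, Z) with payoffs (9, 8).
Now find the simultaneous Nash equilibrium.
Incumbent's best replies: X→Soft; Y→Soft; Z→Soft.
Entrant's best replies: Soft→Z; Moderate→Y; Aggressive→Z.
The unique mutual best reply is (Soft, Z), giving (9, 8).
Incumbent earns 9 sequentially versus 9 at the Nash outcome: unchanged.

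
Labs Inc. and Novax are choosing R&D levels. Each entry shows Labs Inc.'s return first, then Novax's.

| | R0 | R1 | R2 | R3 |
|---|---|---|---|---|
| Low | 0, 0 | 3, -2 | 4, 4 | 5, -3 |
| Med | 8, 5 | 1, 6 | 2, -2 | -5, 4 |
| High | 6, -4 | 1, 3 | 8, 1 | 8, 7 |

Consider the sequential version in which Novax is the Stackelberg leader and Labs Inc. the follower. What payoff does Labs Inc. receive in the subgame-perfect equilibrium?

Backward induction with Novax moving first.
- R0: Labs Inc. compares 0, 8, 6 and picks Med; Novax would get 5.
- R1: Labs Inc. compares 3, 1, 1 and picks Low; Novax would get -2.
- R2: Labs Inc. compares 4, 2, 8 and picks High; Novax would get 1.
- R3: Labs Inc. compares 5, -5, 8 and picks High; Novax would get 7.
Maximizing over 5, -2, 1, 7, Novax chooses R3. Subgame-perfect outcome: (High, R3) with payoffs (8, 7).

8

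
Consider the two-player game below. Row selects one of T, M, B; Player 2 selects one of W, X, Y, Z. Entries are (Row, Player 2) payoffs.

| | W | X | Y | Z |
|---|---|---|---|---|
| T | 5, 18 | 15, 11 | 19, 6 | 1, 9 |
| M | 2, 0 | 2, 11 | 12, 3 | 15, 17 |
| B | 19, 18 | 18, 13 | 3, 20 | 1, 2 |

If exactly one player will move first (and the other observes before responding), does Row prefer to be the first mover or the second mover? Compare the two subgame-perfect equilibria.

If Row leads: Player 2's best replies are T→W, M→Z, B→Y; Row's induced payoffs 5, 15, 3; outcome (M, Z), payoffs (15, 17).
If Player 2 leads: Row's best replies are W→B, X→B, Y→T, Z→M; Player 2's induced payoffs 18, 13, 6, 17; outcome (B, W), payoffs (19, 18).
Row gets 15 moving first and 19 moving second, so Row prefers to move second.

second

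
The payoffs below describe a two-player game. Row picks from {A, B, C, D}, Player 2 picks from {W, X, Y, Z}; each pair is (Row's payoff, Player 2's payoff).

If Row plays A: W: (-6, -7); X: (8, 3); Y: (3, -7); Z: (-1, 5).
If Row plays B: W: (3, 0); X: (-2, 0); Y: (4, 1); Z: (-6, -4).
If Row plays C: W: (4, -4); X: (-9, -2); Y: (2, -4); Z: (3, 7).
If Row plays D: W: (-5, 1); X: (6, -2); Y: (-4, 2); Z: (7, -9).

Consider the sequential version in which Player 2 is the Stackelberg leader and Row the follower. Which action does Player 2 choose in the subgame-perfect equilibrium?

Row best-responds to each possible Player 2 move:
- W → Row plays C (best of -6, 3, 4, -5); Player 2 gets -4.
- X → Row plays A (best of 8, -2, -9, 6); Player 2 gets 3.
- Y → Row plays B (best of 3, 4, 2, -4); Player 2 gets 1.
- Z → Row plays D (best of -1, -6, 3, 7); Player 2 gets -9.
Maximizing over -4, 3, 1, -9, Player 2 chooses X. Subgame-perfect outcome: (A, X) with payoffs (8, 3).

X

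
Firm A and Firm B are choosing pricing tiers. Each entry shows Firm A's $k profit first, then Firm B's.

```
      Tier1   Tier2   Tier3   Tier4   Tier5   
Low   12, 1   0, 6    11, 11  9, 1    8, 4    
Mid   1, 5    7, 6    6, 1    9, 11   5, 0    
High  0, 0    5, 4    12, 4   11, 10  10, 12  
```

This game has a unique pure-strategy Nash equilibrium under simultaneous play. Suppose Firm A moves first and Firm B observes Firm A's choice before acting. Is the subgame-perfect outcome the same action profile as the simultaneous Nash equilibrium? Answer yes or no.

Backward induction with Firm A moving first.
- Low: BR = Tier3, leader payoff 11.
- Mid: BR = Tier4, leader payoff 9.
- High: BR = Tier5, leader payoff 10.
Among 11, 9, 10, the best is 11 at Low. Subgame-perfect outcome: (Low, Tier3) with payoffs (11, 11).
Under simultaneous play:
Firm A's best replies: Tier1→Low; Tier2→Mid; Tier3→High; Tier4→High; Tier5→High.
Firm B's best replies: Low→Tier3; Mid→Tier4; High→Tier5.
The unique mutual best reply is (High, Tier5), giving (10, 12).
Sequential outcome (Low, Tier3) differs from the Nash profile (High, Tier5).

no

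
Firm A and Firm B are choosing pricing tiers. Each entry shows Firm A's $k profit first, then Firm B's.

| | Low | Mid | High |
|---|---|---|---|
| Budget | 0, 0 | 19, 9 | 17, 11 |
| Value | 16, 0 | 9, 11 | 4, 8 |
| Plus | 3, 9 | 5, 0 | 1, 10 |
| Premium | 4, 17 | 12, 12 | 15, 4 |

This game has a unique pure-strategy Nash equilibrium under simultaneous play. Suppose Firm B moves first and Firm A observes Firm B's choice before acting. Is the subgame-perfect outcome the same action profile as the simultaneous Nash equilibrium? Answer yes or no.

yes

Backward induction with Firm B moving first.
- Low: Firm A compares 0, 16, 3, 4 and picks Value; Firm B would get 0.
- Mid: Firm A compares 19, 9, 5, 12 and picks Budget; Firm B would get 9.
- High: Firm A compares 17, 4, 1, 15 and picks Budget; Firm B would get 11.
Maximizing over 0, 9, 11, Firm B chooses High. Subgame-perfect outcome: (Budget, High) with payoffs (17, 11).
Now find the simultaneous Nash equilibrium.
Firm A's best replies: Low→Value; Mid→Budget; High→Budget.
Firm B's best replies: Budget→High; Value→Mid; Plus→High; Premium→Low.
The unique mutual best reply is (Budget, High), giving (17, 11).
Sequential outcome (Budget, High) coincides with the Nash profile (Budget, High).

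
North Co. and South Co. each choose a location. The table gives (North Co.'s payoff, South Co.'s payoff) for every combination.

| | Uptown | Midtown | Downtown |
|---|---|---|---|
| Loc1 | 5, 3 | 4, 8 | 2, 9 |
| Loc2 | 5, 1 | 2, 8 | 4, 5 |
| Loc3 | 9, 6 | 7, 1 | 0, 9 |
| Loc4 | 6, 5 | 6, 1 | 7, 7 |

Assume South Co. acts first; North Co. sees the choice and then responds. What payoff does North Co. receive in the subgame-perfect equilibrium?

7

North Co. best-responds to each possible South Co. move:
- Uptown: BR = Loc3, leader payoff 6.
- Midtown: BR = Loc3, leader payoff 1.
- Downtown: BR = Loc4, leader payoff 7.
South Co.'s induced payoffs are 6, 1, 7, so South Co. commits to Downtown. Subgame-perfect outcome: (Loc4, Downtown) with payoffs (7, 7).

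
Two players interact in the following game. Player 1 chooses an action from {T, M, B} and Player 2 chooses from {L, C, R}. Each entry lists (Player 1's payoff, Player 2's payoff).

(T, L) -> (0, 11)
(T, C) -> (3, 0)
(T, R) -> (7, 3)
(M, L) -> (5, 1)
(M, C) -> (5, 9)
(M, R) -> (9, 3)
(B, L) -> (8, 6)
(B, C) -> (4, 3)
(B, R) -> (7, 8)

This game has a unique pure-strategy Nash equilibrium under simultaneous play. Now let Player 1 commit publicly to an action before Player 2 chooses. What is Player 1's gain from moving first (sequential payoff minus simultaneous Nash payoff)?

Solve by backward induction (Player 1 leads).
- T: Player 2 compares 11, 0, 3 and picks L; Player 1 would get 0.
- M: Player 2 compares 1, 9, 3 and picks C; Player 1 would get 5.
- B: Player 2 compares 6, 3, 8 and picks R; Player 1 would get 7.
Maximizing over 0, 5, 7, Player 1 chooses B. Subgame-perfect outcome: (B, R) with payoffs (7, 8).
Under simultaneous play:
Player 1's best replies: L→B; C→M; R→M.
Player 2's best replies: T→L; M→C; B→R.
The unique mutual best reply is (M, C), giving (5, 9).
Player 1's commitment gain: 7 − 5 = 2.

2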